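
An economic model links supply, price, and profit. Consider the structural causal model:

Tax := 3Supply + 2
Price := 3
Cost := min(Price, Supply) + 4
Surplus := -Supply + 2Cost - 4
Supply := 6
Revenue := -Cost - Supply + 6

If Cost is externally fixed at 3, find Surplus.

The intervention breaks the incoming arrows to Cost: Cost := min(Price, Supply) + 4 no longer applies, and Cost = 3.
Surplus = -Supply + 2Cost - 4  [with Supply=6, Cost=3]  = -4

-4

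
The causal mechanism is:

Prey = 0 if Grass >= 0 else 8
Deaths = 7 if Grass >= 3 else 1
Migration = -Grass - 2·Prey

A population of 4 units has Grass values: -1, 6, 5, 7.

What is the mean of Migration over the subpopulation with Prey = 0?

-6

Conditioning on Prey=0 selects the 3 unit(s) with Grass ∈ {6, 5, 7}. Their Migration values: -6, -5, -7. Mean = -6.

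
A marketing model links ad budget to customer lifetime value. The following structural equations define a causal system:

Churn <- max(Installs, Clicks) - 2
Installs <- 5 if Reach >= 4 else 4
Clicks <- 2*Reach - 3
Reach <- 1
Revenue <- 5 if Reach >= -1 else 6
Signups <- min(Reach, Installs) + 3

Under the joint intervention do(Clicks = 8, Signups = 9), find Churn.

6

Setting Clicks = 8, Signups = 9 by intervention discards those variables' equations.
Installs = 5 if Reach >= 4 else 4  [with Reach=1]  = 4
Churn = max(Installs, Clicks) - 2  [with Installs=4, Clicks=8]  = 6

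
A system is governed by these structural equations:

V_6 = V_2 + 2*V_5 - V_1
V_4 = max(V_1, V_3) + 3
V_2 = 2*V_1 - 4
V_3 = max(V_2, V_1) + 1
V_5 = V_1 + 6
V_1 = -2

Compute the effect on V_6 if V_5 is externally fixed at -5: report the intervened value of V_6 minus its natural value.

-18

The intervention breaks the incoming arrows to V_5: V_5 = V_1 + 6 no longer applies, and V_5 = -5.
V_2 = 2*V_1 - 4  [with V_1=-2]  = -8
V_6 = V_2 + 2*V_5 - V_1  [with V_2=-8, V_5=-5, V_1=-2]  = -16
Without intervention: V_2 = 2*V_1 - 4  [with V_1=-2]  = -8; V_5 = V_1 + 6  [with V_1=-2]  = 4; V_6 = V_2 + 2*V_5 - V_1  [with V_2=-8, V_5=4, V_1=-2]  = 2.
Change = -16 − 2 = -18.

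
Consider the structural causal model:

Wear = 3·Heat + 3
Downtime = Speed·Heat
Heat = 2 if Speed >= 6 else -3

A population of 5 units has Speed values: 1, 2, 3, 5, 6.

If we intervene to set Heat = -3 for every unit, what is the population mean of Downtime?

-10.2

do(Heat=-3) breaks Heat's dependence on Speed. With Heat=-3 fixed, Downtime across the units is -3, -6, -9, -15, -18, mean -10.2.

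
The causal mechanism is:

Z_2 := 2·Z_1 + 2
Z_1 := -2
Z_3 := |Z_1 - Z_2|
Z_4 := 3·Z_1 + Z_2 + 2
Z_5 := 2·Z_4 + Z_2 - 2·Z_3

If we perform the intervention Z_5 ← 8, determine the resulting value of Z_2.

-2

Under do(Z_5=8), the mechanism Z_5 := 2·Z_4 + Z_2 - 2·Z_3 is discarded; Z_5 is fixed at 8.
No directed path runs from Z_5 to Z_2, so Z_2 keeps its natural value.
Z_2 = 2·Z_1 + 2  [with Z_1=-2]  = -2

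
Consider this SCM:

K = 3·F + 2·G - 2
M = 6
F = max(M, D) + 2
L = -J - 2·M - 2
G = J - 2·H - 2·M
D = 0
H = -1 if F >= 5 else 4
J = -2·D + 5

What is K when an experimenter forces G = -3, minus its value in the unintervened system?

Intervening sets G = -3 and removes its equation (G = J - 2·H - 2·M).
F = max(M, D) + 2  [with M=6, D=0]  = 8
K = 3·F + 2·G - 2  [with F=8, G=-3]  = 16
Without intervention: J = -2·D + 5  [with D=0]  = 5; F = max(M, D) + 2  [with M=6, D=0]  = 8; H = -1 if F >= 5 else 4  [with F=8]  = -1; G = J - 2·H - 2·M  [with J=5, H=-1, M=6]  = -5; K = 3·F + 2·G - 2  [with F=8, G=-5]  = 12.
Change = 16 − 12 = 4.

4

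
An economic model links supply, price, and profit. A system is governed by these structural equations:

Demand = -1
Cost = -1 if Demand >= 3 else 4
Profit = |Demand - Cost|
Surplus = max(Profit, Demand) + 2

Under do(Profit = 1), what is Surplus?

The intervention breaks the incoming arrows to Profit: Profit = |Demand - Cost| no longer applies, and Profit = 1.
Surplus = max(Profit, Demand) + 2  [with Profit=1, Demand=-1]  = 3

3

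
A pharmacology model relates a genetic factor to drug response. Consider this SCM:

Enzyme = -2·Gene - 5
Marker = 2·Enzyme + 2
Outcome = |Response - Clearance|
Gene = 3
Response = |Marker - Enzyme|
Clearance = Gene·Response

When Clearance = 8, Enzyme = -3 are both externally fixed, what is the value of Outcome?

The joint intervention fixes Clearance = 8, Enzyme = -3, removing each variable's own equation.
Marker = 2·Enzyme + 2  [with Enzyme=-3]  = -4
Response = |Marker - Enzyme|  [with Marker=-4, Enzyme=-3]  = 1
Outcome = |Response - Clearance|  [with Response=1, Clearance=8]  = 7

7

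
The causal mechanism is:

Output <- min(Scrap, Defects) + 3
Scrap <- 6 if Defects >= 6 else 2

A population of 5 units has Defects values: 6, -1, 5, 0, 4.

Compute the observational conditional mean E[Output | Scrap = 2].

3.75

Observing Scrap=2 restricts to units where Scrap's equation naturally yields 2: Defects ∈ {-1, 5, 0, 4}. In that subpopulation Output = 2, 5, 3, 5, mean 3.75.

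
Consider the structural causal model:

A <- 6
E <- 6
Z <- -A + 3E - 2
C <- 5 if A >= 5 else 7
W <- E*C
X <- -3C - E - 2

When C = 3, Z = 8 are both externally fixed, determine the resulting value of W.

The joint intervention fixes C = 3, Z = 8, removing each variable's own equation.
W = E*C  [with E=6, C=3]  = 18

18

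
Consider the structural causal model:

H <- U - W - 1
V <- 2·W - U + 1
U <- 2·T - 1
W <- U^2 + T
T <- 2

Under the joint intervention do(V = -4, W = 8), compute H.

-6

The joint intervention fixes V = -4, W = 8, removing each variable's own equation.
U = 2·T - 1  [with T=2]  = 3
H = U - W - 1  [with U=3, W=8]  = -6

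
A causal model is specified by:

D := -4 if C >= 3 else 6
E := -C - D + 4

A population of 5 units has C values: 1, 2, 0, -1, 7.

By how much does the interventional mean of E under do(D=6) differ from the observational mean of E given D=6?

Every unit gets D=6 under the intervention. E values become -3, -4, -2, -1, -9; E[E|do(D=6)] = -3.8.
Conditioning on D=6 selects the 4 unit(s) with C ∈ {1, 2, 0, -1}. Their E values: -3, -4, -2, -1. Mean = -2.5.
Difference = -3.8 − (-2.5) = -1.3.

-1.3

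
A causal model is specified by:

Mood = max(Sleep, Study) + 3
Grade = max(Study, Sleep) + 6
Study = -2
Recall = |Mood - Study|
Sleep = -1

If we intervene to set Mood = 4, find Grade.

do(Mood=4) replaces the equation Mood = max(Sleep, Study) + 3 with the constant Mood = 4.
Grade is not downstream of the intervention, so its value is determined by the original equations.
Grade = max(Study, Sleep) + 6  [with Study=-2, Sleep=-1]  = 5

5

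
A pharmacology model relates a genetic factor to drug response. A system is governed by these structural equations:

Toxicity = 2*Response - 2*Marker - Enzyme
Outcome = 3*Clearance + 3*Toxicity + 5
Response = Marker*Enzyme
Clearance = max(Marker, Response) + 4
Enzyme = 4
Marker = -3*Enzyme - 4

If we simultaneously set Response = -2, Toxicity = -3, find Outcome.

2

Setting Response = -2, Toxicity = -3 by intervention discards those variables' equations.
Marker = -3*Enzyme - 4  [with Enzyme=4]  = -16
Clearance = max(Marker, Response) + 4  [with Marker=-16, Response=-2]  = 2
Outcome = 3*Clearance + 3*Toxicity + 5  [with Clearance=2, Toxicity=-3]  = 2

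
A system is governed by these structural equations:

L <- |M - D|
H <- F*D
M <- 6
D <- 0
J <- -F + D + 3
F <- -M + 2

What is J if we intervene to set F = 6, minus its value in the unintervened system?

-10

The intervention breaks the incoming arrows to F: F <- -M + 2 no longer applies, and F = 6.
J = -F + D + 3  [with F=6, D=0]  = -3
Without intervention: F = -M + 2  [with M=6]  = -4; J = -F + D + 3  [with F=-4, D=0]  = 7.
Change = -3 − 7 = -10.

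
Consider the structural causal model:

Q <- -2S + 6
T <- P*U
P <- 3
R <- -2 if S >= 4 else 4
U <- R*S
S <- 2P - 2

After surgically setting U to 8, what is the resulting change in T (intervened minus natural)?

48

Under do(U=8), the mechanism U <- R*S is discarded; U is fixed at 8.
T = P*U  [with P=3, U=8]  = 24
Without intervention: S = 2P - 2  [with P=3]  = 4; R = -2 if S >= 4 else 4  [with S=4]  = -2; U = R*S  [with R=-2, S=4]  = -8; T = P*U  [with P=3, U=-8]  = -24.
Change = 24 − (-24) = 48.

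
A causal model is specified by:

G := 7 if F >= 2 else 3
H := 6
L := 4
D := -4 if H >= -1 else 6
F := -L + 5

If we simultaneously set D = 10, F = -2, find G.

3

The joint intervention fixes D = 10, F = -2, removing each variable's own equation.
G = 7 if F >= 2 else 3  [with F=-2]  = 3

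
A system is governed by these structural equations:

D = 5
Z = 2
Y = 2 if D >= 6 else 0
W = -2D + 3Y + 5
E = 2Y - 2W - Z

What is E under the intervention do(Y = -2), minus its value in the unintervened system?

8

do(Y=-2) replaces the equation Y = 2 if D >= 6 else 0 with the constant Y = -2.
W = -2D + 3Y + 5  [with D=5, Y=-2]  = -11
E = 2Y - 2W - Z  [with Y=-2, W=-11, Z=2]  = 16
Without intervention: Y = 2 if D >= 6 else 0  [with D=5]  = 0; W = -2D + 3Y + 5  [with D=5, Y=0]  = -5; E = 2Y - 2W - Z  [with Y=0, W=-5, Z=2]  = 8.
Change = 16 − 8 = 8.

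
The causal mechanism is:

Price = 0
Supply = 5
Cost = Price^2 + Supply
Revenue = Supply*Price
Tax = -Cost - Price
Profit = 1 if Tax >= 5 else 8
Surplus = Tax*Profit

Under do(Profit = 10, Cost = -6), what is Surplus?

60

Under do(Profit = 10, Cost = -6), each intervened variable's structural equation is replaced by its fixed value.
Tax = -Cost - Price  [with Cost=-6, Price=0]  = 6
Surplus = Tax*Profit  [with Tax=6, Profit=10]  = 60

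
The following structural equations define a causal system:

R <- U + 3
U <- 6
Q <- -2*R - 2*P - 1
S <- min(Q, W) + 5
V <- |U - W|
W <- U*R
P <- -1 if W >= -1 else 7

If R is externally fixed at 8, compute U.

Under do(R=8), the mechanism R <- U + 3 is discarded; R is fixed at 8.
U is not downstream of the intervention, so its value is determined by the original equations.

6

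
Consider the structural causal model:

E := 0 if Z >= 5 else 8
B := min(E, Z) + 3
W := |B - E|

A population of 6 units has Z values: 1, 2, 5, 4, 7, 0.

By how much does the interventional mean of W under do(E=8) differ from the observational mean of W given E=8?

The intervention sets E=8 in all 6 units regardless of Z. Recomputing W per unit gives 4, 3, 0, 1, 2, 5; average 2.5.
E[W|E=8] averages over only the 4 units with E=8 (Z = 1, 2, 4, 0): W = 4, 3, 1, 5, mean 3.25.
Difference = 2.5 − 3.25 = -0.75.

-0.75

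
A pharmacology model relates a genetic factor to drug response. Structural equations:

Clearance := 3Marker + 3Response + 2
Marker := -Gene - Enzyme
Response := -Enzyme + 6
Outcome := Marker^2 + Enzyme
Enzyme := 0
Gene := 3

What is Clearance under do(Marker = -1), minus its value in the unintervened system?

6

do(Marker=-1) replaces the equation Marker := -Gene - Enzyme with the constant Marker = -1.
Response = -Enzyme + 6  [with Enzyme=0]  = 6
Clearance = 3Marker + 3Response + 2  [with Marker=-1, Response=6]  = 17
Without intervention: Marker = -Gene - Enzyme  [with Gene=3, Enzyme=0]  = -3; Response = -Enzyme + 6  [with Enzyme=0]  = 6; Clearance = 3Marker + 3Response + 2  [with Marker=-3, Response=6]  = 11.
Change = 17 − 11 = 6.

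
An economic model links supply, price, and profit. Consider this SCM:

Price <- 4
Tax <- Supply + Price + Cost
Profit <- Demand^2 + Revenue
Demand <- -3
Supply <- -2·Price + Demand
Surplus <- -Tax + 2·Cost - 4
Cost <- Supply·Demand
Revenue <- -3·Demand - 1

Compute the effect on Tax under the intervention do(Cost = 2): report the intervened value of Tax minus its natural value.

Under do(Cost=2), the mechanism Cost <- Supply·Demand is discarded; Cost is fixed at 2.
Supply = -2·Price + Demand  [with Price=4, Demand=-3]  = -11
Tax = Supply + Price + Cost  [with Supply=-11, Price=4, Cost=2]  = -5
Without intervention: Supply = -2·Price + Demand  [with Price=4, Demand=-3]  = -11; Cost = Supply·Demand  [with Supply=-11, Demand=-3]  = 33; Tax = Supply + Price + Cost  [with Supply=-11, Price=4, Cost=33]  = 26.
Change = -5 − 26 = -31.

-31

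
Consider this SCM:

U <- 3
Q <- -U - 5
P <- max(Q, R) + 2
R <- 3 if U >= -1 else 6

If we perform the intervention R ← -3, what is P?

-1

The intervention breaks the incoming arrows to R: R <- 3 if U >= -1 else 6 no longer applies, and R = -3.
Q = -U - 5  [with U=3]  = -8
P = max(Q, R) + 2  [with Q=-8, R=-3]  = -1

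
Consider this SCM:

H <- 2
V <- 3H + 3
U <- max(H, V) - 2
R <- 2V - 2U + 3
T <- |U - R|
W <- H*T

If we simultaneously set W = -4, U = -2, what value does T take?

Under do(W = -4, U = -2), each intervened variable's structural equation is replaced by its fixed value.
V = 3H + 3  [with H=2]  = 9
R = 2V - 2U + 3  [with V=9, U=-2]  = 25
T = |U - R|  [with U=-2, R=25]  = 27

27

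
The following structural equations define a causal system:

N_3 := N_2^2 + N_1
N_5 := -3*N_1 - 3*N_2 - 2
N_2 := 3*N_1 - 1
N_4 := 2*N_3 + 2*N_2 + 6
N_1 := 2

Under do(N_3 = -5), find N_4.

The intervention breaks the incoming arrows to N_3: N_3 := N_2^2 + N_1 no longer applies, and N_3 = -5.
N_2 = 3*N_1 - 1  [with N_1=2]  = 5
N_4 = 2*N_3 + 2*N_2 + 6  [with N_3=-5, N_2=5]  = 6

6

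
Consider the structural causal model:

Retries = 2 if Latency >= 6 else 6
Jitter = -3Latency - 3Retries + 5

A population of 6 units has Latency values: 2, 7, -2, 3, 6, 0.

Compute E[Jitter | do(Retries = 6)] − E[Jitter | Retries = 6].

Every unit gets Retries=6 under the intervention. Jitter values become -19, -34, -7, -22, -31, -13; E[Jitter|do(Retries=6)] = -21.
E[Jitter|Retries=6] averages over only the 4 units with Retries=6 (Latency = 2, -2, 3, 0): Jitter = -19, -7, -22, -13, mean -15.25.
Difference = -21 − (-15.25) = -5.75.

-5.75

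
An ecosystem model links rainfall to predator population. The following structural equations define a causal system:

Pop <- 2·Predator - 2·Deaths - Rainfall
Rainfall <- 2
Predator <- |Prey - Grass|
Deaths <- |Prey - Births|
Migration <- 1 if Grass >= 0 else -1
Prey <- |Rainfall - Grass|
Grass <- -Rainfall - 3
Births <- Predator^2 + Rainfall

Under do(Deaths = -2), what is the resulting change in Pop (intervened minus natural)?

282

Intervening sets Deaths = -2 and removes its equation (Deaths <- |Prey - Births|).
Grass = -Rainfall - 3  [with Rainfall=2]  = -5
Prey = |Rainfall - Grass|  [with Rainfall=2, Grass=-5]  = 7
Predator = |Prey - Grass|  [with Prey=7, Grass=-5]  = 12
Pop = 2·Predator - 2·Deaths - Rainfall  [with Predator=12, Deaths=-2, Rainfall=2]  = 26
Without intervention: Grass = -Rainfall - 3  [with Rainfall=2]  = -5; Prey = |Rainfall - Grass|  [with Rainfall=2, Grass=-5]  = 7; Predator = |Prey - Grass|  [with Prey=7, Grass=-5]  = 12; Births = Predator^2 + Rainfall  [with Predator=12, Rainfall=2]  = 146; Deaths = |Prey - Births|  [with Prey=7, Births=146]  = 139; Pop = 2·Predator - 2·Deaths - Rainfall  [with Predator=12, Deaths=139, Rainfall=2]  = -256.
Change = 26 − (-256) = 282.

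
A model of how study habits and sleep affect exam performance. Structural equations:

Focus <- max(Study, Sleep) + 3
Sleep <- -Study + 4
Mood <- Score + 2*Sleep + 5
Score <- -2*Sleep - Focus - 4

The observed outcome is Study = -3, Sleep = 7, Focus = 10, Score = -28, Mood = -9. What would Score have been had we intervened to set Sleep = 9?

Under do(Sleep=9), the mechanism Sleep <- -Study + 4 is discarded; Sleep is fixed at 9.
Focus = max(Study, Sleep) + 3  [with Study=-3, Sleep=9]  = 12
Score = -2*Sleep - Focus - 4  [with Sleep=9, Focus=12]  = -34

-34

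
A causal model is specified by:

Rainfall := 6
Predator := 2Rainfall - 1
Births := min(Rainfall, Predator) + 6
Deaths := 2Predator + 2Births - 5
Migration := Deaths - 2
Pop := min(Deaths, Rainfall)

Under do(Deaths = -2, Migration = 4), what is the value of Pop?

-2

The joint intervention fixes Deaths = -2, Migration = 4, removing each variable's own equation.
Pop = min(Deaths, Rainfall)  [with Deaths=-2, Rainfall=6]  = -2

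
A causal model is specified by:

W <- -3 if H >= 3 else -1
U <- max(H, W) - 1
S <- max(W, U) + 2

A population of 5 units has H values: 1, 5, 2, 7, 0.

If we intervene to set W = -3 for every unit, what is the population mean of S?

Under do(W=-3), W's equation is replaced by W=-3 for every unit. Per-unit S: 2, 6, 3, 8, 1. Mean = 4.

4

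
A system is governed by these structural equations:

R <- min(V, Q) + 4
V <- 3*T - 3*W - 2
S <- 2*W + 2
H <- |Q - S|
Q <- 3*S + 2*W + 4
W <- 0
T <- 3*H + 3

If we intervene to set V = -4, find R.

0

Intervening sets V = -4 and removes its equation (V <- 3*T - 3*W - 2).
S = 2*W + 2  [with W=0]  = 2
Q = 3*S + 2*W + 4  [with S=2, W=0]  = 10
R = min(V, Q) + 4  [with V=-4, Q=10]  = 0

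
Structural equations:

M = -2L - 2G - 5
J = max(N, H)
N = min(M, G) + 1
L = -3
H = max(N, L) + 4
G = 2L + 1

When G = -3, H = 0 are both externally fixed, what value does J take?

0

Setting G = -3, H = 0 by intervention discards those variables' equations.
M = -2L - 2G - 5  [with L=-3, G=-3]  = 7
N = min(M, G) + 1  [with M=7, G=-3]  = -2
J = max(N, H)  [with N=-2, H=0]  = 0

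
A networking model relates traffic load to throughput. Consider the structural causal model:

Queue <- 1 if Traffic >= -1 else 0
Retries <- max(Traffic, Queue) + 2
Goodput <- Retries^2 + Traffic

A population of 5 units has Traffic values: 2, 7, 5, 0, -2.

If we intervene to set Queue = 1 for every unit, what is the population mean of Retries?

5.2

Under do(Queue=1), Queue's equation is replaced by Queue=1 for every unit. Per-unit Retries: 4, 9, 7, 3, 3. Mean = 5.2.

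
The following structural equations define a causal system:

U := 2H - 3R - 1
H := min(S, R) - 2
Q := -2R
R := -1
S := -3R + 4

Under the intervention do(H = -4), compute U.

Intervening sets H = -4 and removes its equation (H := min(S, R) - 2).
U = 2H - 3R - 1  [with H=-4, R=-1]  = -6

-6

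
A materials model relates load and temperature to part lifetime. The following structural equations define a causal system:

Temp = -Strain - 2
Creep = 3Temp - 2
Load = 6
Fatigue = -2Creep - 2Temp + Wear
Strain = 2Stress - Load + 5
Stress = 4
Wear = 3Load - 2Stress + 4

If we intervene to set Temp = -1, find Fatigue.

26

The intervention breaks the incoming arrows to Temp: Temp = -Strain - 2 no longer applies, and Temp = -1.
Creep = 3Temp - 2  [with Temp=-1]  = -5
Wear = 3Load - 2Stress + 4  [with Load=6, Stress=4]  = 14
Fatigue = -2Creep - 2Temp + Wear  [with Creep=-5, Temp=-1, Wear=14]  = 26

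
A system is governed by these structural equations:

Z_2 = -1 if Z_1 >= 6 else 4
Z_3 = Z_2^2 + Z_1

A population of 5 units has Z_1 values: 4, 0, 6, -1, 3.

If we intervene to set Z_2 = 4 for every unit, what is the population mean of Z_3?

18.4

Under do(Z_2=4), Z_2's equation is replaced by Z_2=4 for every unit. Per-unit Z_3: 20, 16, 22, 15, 19. Mean = 18.4.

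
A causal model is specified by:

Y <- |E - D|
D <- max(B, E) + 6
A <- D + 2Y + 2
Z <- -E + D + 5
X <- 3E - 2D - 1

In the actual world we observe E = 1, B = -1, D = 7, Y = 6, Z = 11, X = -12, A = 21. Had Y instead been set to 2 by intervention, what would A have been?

13

The intervention breaks the incoming arrows to Y: Y <- |E - D| no longer applies, and Y = 2.
D = max(B, E) + 6  [with B=-1, E=1]  = 7
A = D + 2Y + 2  [with D=7, Y=2]  = 13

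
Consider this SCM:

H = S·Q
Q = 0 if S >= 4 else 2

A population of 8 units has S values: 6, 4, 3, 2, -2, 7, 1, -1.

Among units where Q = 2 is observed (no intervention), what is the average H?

1.2

Conditioning on Q=2 selects the 5 unit(s) with S ∈ {3, 2, -2, 1, -1}. Their H values: 6, 4, -4, 2, -2. Mean = 1.2.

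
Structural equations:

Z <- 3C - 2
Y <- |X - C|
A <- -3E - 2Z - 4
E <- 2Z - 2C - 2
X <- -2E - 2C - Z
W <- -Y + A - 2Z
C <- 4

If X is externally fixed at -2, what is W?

-80

Under do(X=-2), the mechanism X <- -2E - 2C - Z is discarded; X is fixed at -2.
Z = 3C - 2  [with C=4]  = 10
E = 2Z - 2C - 2  [with Z=10, C=4]  = 10
A = -3E - 2Z - 4  [with E=10, Z=10]  = -54
Y = |X - C|  [with X=-2, C=4]  = 6
W = -Y + A - 2Z  [with Y=6, A=-54, Z=10]  = -80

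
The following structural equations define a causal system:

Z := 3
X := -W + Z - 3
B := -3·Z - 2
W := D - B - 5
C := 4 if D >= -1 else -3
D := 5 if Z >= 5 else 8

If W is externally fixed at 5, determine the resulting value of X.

-5

Intervening sets W = 5 and removes its equation (W := D - B - 5).
X = -W + Z - 3  [with W=5, Z=3]  = -5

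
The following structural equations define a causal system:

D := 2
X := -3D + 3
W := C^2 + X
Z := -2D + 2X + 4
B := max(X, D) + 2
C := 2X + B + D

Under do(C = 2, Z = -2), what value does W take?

1

The joint intervention fixes C = 2, Z = -2, removing each variable's own equation.
X = -3D + 3  [with D=2]  = -3
W = C^2 + X  [with C=2, X=-3]  = 1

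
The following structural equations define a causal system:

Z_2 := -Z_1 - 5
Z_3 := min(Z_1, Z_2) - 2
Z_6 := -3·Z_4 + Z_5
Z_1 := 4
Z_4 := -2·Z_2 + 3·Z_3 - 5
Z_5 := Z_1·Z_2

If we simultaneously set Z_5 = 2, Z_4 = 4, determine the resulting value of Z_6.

Setting Z_5 = 2, Z_4 = 4 by intervention discards those variables' equations.
Z_6 = -3·Z_4 + Z_5  [with Z_4=4, Z_5=2]  = -10

-10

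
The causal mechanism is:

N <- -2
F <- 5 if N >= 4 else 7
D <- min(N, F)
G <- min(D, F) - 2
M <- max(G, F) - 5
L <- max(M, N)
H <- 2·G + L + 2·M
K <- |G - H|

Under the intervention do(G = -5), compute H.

The intervention breaks the incoming arrows to G: G <- min(D, F) - 2 no longer applies, and G = -5.
F = 5 if N >= 4 else 7  [with N=-2]  = 7
M = max(G, F) - 5  [with G=-5, F=7]  = 2
L = max(M, N)  [with M=2, N=-2]  = 2
H = 2·G + L + 2·M  [with G=-5, L=2, M=2]  = -4

-4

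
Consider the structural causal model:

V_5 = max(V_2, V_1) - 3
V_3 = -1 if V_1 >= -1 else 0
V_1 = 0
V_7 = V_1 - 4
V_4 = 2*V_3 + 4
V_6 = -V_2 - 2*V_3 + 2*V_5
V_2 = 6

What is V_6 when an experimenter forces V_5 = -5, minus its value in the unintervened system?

The intervention breaks the incoming arrows to V_5: V_5 = max(V_2, V_1) - 3 no longer applies, and V_5 = -5.
V_3 = -1 if V_1 >= -1 else 0  [with V_1=0]  = -1
V_6 = -V_2 - 2*V_3 + 2*V_5  [with V_2=6, V_3=-1, V_5=-5]  = -14
Without intervention: V_3 = -1 if V_1 >= -1 else 0  [with V_1=0]  = -1; V_5 = max(V_2, V_1) - 3  [with V_2=6, V_1=0]  = 3; V_6 = -V_2 - 2*V_3 + 2*V_5  [with V_2=6, V_3=-1, V_5=3]  = 2.
Change = -14 − 2 = -16.

-16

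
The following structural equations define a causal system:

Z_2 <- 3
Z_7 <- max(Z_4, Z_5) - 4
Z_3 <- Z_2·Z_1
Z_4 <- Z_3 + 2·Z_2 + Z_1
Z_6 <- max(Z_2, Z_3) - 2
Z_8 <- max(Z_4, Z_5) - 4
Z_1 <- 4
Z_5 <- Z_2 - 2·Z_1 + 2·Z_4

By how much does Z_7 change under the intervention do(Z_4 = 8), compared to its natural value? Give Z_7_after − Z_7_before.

The intervention breaks the incoming arrows to Z_4: Z_4 <- Z_3 + 2·Z_2 + Z_1 no longer applies, and Z_4 = 8.
Z_5 = Z_2 - 2·Z_1 + 2·Z_4  [with Z_2=3, Z_1=4, Z_4=8]  = 11
Z_7 = max(Z_4, Z_5) - 4  [with Z_4=8, Z_5=11]  = 7
Without intervention: Z_3 = Z_2·Z_1  [with Z_2=3, Z_1=4]  = 12; Z_4 = Z_3 + 2·Z_2 + Z_1  [with Z_3=12, Z_2=3, Z_1=4]  = 22; Z_5 = Z_2 - 2·Z_1 + 2·Z_4  [with Z_2=3, Z_1=4, Z_4=22]  = 39; Z_7 = max(Z_4, Z_5) - 4  [with Z_4=22, Z_5=39]  = 35.
Change = 7 − 35 = -28.

-28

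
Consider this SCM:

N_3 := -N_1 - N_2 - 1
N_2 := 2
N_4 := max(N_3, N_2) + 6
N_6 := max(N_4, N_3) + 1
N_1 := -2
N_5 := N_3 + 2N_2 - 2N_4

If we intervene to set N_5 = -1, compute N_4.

The intervention breaks the incoming arrows to N_5: N_5 := N_3 + 2N_2 - 2N_4 no longer applies, and N_5 = -1.
Since N_4 is not a descendant of the intervened variable, it is unaffected.
N_3 = -N_1 - N_2 - 1  [with N_1=-2, N_2=2]  = -1
N_4 = max(N_3, N_2) + 6  [with N_3=-1, N_2=2]  = 8

8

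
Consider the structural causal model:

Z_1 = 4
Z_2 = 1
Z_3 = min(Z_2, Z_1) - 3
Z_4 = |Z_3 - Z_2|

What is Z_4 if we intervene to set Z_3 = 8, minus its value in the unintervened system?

4

The intervention breaks the incoming arrows to Z_3: Z_3 = min(Z_2, Z_1) - 3 no longer applies, and Z_3 = 8.
Z_4 = |Z_3 - Z_2|  [with Z_3=8, Z_2=1]  = 7
Without intervention: Z_3 = min(Z_2, Z_1) - 3  [with Z_2=1, Z_1=4]  = -2; Z_4 = |Z_3 - Z_2|  [with Z_3=-2, Z_2=1]  = 3.
Change = 7 − 3 = 4.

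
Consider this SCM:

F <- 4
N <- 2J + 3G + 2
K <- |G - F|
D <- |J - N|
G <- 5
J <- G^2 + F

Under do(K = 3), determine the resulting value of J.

29

Under do(K=3), the mechanism K <- |G - F| is discarded; K is fixed at 3.
Since J is not a descendant of the intervened variable, it is unaffected.
J = G^2 + F  [with G=5, F=4]  = 29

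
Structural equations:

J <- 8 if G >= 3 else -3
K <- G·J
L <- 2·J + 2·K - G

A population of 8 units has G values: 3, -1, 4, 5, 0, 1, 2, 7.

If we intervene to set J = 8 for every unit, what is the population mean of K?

21

The intervention sets J=8 in all 8 units regardless of G. Recomputing K per unit gives 24, -8, 32, 40, 0, 8, 16, 56; average 21.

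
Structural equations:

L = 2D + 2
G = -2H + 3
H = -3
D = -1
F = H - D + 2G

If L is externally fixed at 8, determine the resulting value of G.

do(L=8) replaces the equation L = 2D + 2 with the constant L = 8.
G is not downstream of the intervention, so its value is determined by the original equations.
G = -2H + 3  [with H=-3]  = 9

9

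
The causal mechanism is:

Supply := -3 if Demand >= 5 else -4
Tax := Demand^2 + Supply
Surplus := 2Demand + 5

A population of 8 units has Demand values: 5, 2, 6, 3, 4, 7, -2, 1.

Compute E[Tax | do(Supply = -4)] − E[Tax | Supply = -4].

11.2

Under do(Supply=-4), Supply's equation is replaced by Supply=-4 for every unit. Per-unit Tax: 21, 0, 32, 5, 12, 45, 0, -3. Mean = 14.
Observing Supply=-4 restricts to units where Supply's equation naturally yields -4: Demand ∈ {2, 3, 4, -2, 1}. In that subpopulation Tax = 0, 5, 12, 0, -3, mean 2.8.
Difference = 14 − 2.8 = 11.2.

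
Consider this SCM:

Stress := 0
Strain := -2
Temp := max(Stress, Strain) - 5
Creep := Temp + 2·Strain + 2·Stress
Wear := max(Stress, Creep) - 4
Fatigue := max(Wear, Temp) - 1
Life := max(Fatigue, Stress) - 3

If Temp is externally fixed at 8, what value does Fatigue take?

7

The intervention breaks the incoming arrows to Temp: Temp := max(Stress, Strain) - 5 no longer applies, and Temp = 8.
Creep = Temp + 2·Strain + 2·Stress  [with Temp=8, Strain=-2, Stress=0]  = 4
Wear = max(Stress, Creep) - 4  [with Stress=0, Creep=4]  = 0
Fatigue = max(Wear, Temp) - 1  [with Wear=0, Temp=8]  = 7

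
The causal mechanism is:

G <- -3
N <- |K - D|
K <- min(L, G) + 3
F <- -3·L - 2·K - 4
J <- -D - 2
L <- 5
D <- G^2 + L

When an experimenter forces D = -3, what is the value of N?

Under do(D=-3), the mechanism D <- G^2 + L is discarded; D is fixed at -3.
K = min(L, G) + 3  [with L=5, G=-3]  = 0
N = |K - D|  [with K=0, D=-3]  = 3

3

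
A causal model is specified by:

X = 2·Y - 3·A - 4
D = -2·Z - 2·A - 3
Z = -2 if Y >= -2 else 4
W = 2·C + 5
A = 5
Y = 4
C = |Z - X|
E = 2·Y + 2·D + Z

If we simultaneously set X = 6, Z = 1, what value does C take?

Under do(X = 6, Z = 1), each intervened variable's structural equation is replaced by its fixed value.
C = |Z - X|  [with Z=1, X=6]  = 5

5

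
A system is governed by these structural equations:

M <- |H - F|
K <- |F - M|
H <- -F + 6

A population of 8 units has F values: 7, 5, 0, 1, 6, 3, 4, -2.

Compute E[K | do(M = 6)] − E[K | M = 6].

Under do(M=6), M's equation is replaced by M=6 for every unit. Per-unit K: 1, 1, 6, 5, 0, 3, 2, 8. Mean = 3.25.
Observing M=6 restricts to units where M's equation naturally yields 6: F ∈ {0, 6}. In that subpopulation K = 6, 0, mean 3.
Difference = 3.25 − 3 = 0.25.

0.25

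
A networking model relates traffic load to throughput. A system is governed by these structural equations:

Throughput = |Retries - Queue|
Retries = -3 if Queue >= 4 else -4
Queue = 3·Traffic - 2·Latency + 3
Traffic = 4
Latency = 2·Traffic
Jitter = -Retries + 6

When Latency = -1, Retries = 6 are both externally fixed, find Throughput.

The joint intervention fixes Latency = -1, Retries = 6, removing each variable's own equation.
Queue = 3·Traffic - 2·Latency + 3  [with Traffic=4, Latency=-1]  = 17
Throughput = |Retries - Queue|  [with Retries=6, Queue=17]  = 11

11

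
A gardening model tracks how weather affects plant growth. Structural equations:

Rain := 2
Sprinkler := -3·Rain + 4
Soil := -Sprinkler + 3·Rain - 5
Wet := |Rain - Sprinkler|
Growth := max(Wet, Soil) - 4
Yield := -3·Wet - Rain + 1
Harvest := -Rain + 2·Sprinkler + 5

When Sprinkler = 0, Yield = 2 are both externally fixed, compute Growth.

Setting Sprinkler = 0, Yield = 2 by intervention discards those variables' equations.
Soil = -Sprinkler + 3·Rain - 5  [with Sprinkler=0, Rain=2]  = 1
Wet = |Rain - Sprinkler|  [with Rain=2, Sprinkler=0]  = 2
Growth = max(Wet, Soil) - 4  [with Wet=2, Soil=1]  = -2

-2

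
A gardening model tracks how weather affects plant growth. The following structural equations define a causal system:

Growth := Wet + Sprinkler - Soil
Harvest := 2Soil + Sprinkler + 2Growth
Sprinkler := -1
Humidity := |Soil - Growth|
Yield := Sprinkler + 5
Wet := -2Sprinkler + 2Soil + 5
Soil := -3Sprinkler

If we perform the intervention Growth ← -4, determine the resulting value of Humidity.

7

Intervening sets Growth = -4 and removes its equation (Growth := Wet + Sprinkler - Soil).
Soil = -3Sprinkler  [with Sprinkler=-1]  = 3
Humidity = |Soil - Growth|  [with Soil=3, Growth=-4]  = 7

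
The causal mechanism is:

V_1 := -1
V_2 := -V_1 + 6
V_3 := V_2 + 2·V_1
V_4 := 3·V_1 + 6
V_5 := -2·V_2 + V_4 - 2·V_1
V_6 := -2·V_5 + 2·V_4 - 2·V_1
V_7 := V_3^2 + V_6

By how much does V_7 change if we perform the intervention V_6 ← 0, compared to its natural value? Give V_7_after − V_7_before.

Intervening sets V_6 = 0 and removes its equation (V_6 := -2·V_5 + 2·V_4 - 2·V_1).
V_2 = -V_1 + 6  [with V_1=-1]  = 7
V_3 = V_2 + 2·V_1  [with V_2=7, V_1=-1]  = 5
V_7 = V_3^2 + V_6  [with V_3=5, V_6=0]  = 25
Without intervention: V_2 = -V_1 + 6  [with V_1=-1]  = 7; V_3 = V_2 + 2·V_1  [with V_2=7, V_1=-1]  = 5; V_4 = 3·V_1 + 6  [with V_1=-1]  = 3; V_5 = -2·V_2 + V_4 - 2·V_1  [with V_2=7, V_4=3, V_1=-1]  = -9; V_6 = -2·V_5 + 2·V_4 - 2·V_1  [with V_5=-9, V_4=3, V_1=-1]  = 26; V_7 = V_3^2 + V_6  [with V_3=5, V_6=26]  = 51.
Change = 25 − 51 = -26.

-26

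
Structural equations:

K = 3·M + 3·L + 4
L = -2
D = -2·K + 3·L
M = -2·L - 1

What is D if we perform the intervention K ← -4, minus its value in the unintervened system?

The intervention breaks the incoming arrows to K: K = 3·M + 3·L + 4 no longer applies, and K = -4.
D = -2·K + 3·L  [with K=-4, L=-2]  = 2
Without intervention: M = -2·L - 1  [with L=-2]  = 3; K = 3·M + 3·L + 4  [with M=3, L=-2]  = 7; D = -2·K + 3·L  [with K=7, L=-2]  = -20.
Change = 2 − (-20) = 22.

22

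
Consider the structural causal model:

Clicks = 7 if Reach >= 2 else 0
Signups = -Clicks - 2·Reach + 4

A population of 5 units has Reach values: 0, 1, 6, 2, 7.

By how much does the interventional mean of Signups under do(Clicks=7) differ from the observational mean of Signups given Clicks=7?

3.6

Every unit gets Clicks=7 under the intervention. Signups values become -3, -5, -15, -7, -17; E[Signups|do(Clicks=7)] = -9.4.
Conditioning on Clicks=7 selects the 3 unit(s) with Reach ∈ {6, 2, 7}. Their Signups values: -15, -7, -17. Mean = -13.
Difference = -9.4 − (-13) = 3.6.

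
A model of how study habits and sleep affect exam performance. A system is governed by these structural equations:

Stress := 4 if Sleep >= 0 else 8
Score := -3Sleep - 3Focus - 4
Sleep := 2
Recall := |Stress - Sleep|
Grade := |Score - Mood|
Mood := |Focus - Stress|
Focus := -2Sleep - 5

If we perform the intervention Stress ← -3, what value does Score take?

17

Under do(Stress=-3), the mechanism Stress := 4 if Sleep >= 0 else 8 is discarded; Stress is fixed at -3.
Since Score is not a descendant of the intervened variable, it is unaffected.
Focus = -2Sleep - 5  [with Sleep=2]  = -9
Score = -3Sleep - 3Focus - 4  [with Sleep=2, Focus=-9]  = 17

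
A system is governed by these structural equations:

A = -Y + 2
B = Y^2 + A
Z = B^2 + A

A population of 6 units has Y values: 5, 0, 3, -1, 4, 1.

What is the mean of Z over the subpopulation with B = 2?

E[Z|B=2] averages over only the 2 units with B=2 (Y = 0, 1): Z = 6, 5, mean 5.5.

5.5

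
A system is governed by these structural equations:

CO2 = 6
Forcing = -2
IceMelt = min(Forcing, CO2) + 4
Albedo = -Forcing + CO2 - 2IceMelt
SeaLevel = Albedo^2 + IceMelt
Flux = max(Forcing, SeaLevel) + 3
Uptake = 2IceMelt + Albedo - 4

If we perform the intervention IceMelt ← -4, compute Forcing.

-2

Under do(IceMelt=-4), the mechanism IceMelt = min(Forcing, CO2) + 4 is discarded; IceMelt is fixed at -4.
Since Forcing is not a descendant of the intervened variable, it is unaffected.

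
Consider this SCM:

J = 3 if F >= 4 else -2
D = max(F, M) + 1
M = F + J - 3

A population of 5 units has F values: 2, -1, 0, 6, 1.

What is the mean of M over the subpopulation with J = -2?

Observing J=-2 restricts to units where J's equation naturally yields -2: F ∈ {2, -1, 0, 1}. In that subpopulation M = -3, -6, -5, -4, mean -4.5.

-4.5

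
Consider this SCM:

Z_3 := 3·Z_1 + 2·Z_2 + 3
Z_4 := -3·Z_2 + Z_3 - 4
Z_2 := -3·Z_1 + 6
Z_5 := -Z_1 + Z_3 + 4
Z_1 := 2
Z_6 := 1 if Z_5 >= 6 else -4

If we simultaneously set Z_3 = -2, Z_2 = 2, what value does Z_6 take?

-4

Setting Z_3 = -2, Z_2 = 2 by intervention discards those variables' equations.
Z_5 = -Z_1 + Z_3 + 4  [with Z_1=2, Z_3=-2]  = 0
Z_6 = 1 if Z_5 >= 6 else -4  [with Z_5=0]  = -4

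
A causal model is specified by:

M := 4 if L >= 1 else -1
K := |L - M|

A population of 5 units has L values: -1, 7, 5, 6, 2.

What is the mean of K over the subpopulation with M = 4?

2

Observing M=4 restricts to units where M's equation naturally yields 4: L ∈ {7, 5, 6, 2}. In that subpopulation K = 3, 1, 2, 2, mean 2.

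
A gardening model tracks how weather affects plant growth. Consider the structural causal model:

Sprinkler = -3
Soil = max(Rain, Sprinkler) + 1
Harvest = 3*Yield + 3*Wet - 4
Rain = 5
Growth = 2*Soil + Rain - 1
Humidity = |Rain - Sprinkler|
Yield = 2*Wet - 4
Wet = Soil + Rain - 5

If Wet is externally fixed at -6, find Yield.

-16

The intervention breaks the incoming arrows to Wet: Wet = Soil + Rain - 5 no longer applies, and Wet = -6.
Yield = 2*Wet - 4  [with Wet=-6]  = -16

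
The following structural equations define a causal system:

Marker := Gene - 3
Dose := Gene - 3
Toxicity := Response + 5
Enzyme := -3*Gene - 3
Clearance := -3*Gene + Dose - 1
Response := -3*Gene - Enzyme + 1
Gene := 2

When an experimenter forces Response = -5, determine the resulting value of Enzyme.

do(Response=-5) replaces the equation Response := -3*Gene - Enzyme + 1 with the constant Response = -5.
Enzyme is not downstream of the intervention, so its value is determined by the original equations.
Enzyme = -3*Gene - 3  [with Gene=2]  = -9

-9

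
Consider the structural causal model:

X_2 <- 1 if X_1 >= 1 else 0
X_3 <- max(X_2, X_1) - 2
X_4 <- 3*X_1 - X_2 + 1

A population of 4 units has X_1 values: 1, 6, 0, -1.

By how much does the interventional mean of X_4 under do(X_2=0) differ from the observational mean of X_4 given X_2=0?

6

Under do(X_2=0), X_2's equation is replaced by X_2=0 for every unit. Per-unit X_4: 4, 19, 1, -2. Mean = 5.5.
E[X_4|X_2=0] averages over only the 2 units with X_2=0 (X_1 = 0, -1): X_4 = 1, -2, mean -0.5.
Difference = 5.5 − (-0.5) = 6.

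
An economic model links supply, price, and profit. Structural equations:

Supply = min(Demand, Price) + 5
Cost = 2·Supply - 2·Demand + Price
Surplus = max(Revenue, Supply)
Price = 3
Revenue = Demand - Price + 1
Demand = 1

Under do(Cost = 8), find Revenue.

Intervening sets Cost = 8 and removes its equation (Cost = 2·Supply - 2·Demand + Price).
No directed path runs from Cost to Revenue, so Revenue keeps its natural value.
Revenue = Demand - Price + 1  [with Demand=1, Price=3]  = -1

-1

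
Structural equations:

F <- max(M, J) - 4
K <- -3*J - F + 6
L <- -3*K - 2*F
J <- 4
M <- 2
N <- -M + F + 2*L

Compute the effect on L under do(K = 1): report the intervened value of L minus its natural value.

Intervening sets K = 1 and removes its equation (K <- -3*J - F + 6).
F = max(M, J) - 4  [with M=2, J=4]  = 0
L = -3*K - 2*F  [with K=1, F=0]  = -3
Without intervention: F = max(M, J) - 4  [with M=2, J=4]  = 0; K = -3*J - F + 6  [with J=4, F=0]  = -6; L = -3*K - 2*F  [with K=-6, F=0]  = 18.
Change = -3 − 18 = -21.

-21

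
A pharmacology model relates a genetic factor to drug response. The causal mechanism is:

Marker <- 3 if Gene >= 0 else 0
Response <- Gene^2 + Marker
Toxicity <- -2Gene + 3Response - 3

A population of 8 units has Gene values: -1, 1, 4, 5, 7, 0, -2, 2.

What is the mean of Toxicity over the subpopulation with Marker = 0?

Observing Marker=0 restricts to units where Marker's equation naturally yields 0: Gene ∈ {-1, -2}. In that subpopulation Toxicity = 2, 13, mean 7.5.

7.5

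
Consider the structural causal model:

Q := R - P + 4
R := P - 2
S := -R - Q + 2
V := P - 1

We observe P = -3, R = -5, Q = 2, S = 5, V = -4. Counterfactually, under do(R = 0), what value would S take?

Under do(R=0), the mechanism R := P - 2 is discarded; R is fixed at 0.
Q = R - P + 4  [with R=0, P=-3]  = 7
S = -R - Q + 2  [with R=0, Q=7]  = -5

-5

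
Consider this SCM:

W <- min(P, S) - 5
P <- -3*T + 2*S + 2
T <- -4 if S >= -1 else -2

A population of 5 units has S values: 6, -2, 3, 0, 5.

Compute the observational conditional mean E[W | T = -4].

E[W|T=-4] averages over only the 4 units with T=-4 (S = 6, 3, 0, 5): W = 1, -2, -5, 0, mean -1.5.

-1.5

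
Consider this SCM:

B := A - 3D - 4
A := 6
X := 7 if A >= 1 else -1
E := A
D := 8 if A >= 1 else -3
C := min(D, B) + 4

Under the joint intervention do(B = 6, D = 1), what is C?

Setting B = 6, D = 1 by intervention discards those variables' equations.
C = min(D, B) + 4  [with D=1, B=6]  = 5

5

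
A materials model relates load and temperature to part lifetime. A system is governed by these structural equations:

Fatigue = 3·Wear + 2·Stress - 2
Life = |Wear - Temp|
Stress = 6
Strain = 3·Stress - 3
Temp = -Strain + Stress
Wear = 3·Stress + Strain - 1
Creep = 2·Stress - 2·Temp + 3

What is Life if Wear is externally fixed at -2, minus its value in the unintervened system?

Under do(Wear=-2), the mechanism Wear = 3·Stress + Strain - 1 is discarded; Wear is fixed at -2.
Strain = 3·Stress - 3  [with Stress=6]  = 15
Temp = -Strain + Stress  [with Strain=15, Stress=6]  = -9
Life = |Wear - Temp|  [with Wear=-2, Temp=-9]  = 7
Without intervention: Strain = 3·Stress - 3  [with Stress=6]  = 15; Temp = -Strain + Stress  [with Strain=15, Stress=6]  = -9; Wear = 3·Stress + Strain - 1  [with Stress=6, Strain=15]  = 32; Life = |Wear - Temp|  [with Wear=32, Temp=-9]  = 41.
Change = 7 − 41 = -34.

-34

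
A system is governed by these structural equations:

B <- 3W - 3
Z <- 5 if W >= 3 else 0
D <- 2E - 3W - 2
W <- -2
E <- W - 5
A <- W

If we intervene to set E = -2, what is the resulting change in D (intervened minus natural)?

The intervention breaks the incoming arrows to E: E <- W - 5 no longer applies, and E = -2.
D = 2E - 3W - 2  [with E=-2, W=-2]  = 0
Without intervention: E = W - 5  [with W=-2]  = -7; D = 2E - 3W - 2  [with E=-7, W=-2]  = -10.
Change = 0 − (-10) = 10.

10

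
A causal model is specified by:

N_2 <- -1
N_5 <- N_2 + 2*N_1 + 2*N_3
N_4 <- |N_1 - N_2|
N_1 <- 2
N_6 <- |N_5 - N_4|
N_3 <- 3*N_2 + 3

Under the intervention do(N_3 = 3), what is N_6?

The intervention breaks the incoming arrows to N_3: N_3 <- 3*N_2 + 3 no longer applies, and N_3 = 3.
N_4 = |N_1 - N_2|  [with N_1=2, N_2=-1]  = 3
N_5 = N_2 + 2*N_1 + 2*N_3  [with N_2=-1, N_1=2, N_3=3]  = 9
N_6 = |N_5 - N_4|  [with N_5=9, N_4=3]  = 6

6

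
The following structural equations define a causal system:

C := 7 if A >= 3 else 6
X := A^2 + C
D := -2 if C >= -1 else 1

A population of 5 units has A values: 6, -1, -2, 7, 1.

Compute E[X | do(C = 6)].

24.2

Under do(C=6), C's equation is replaced by C=6 for every unit. Per-unit X: 42, 7, 10, 55, 7. Mean = 24.2.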